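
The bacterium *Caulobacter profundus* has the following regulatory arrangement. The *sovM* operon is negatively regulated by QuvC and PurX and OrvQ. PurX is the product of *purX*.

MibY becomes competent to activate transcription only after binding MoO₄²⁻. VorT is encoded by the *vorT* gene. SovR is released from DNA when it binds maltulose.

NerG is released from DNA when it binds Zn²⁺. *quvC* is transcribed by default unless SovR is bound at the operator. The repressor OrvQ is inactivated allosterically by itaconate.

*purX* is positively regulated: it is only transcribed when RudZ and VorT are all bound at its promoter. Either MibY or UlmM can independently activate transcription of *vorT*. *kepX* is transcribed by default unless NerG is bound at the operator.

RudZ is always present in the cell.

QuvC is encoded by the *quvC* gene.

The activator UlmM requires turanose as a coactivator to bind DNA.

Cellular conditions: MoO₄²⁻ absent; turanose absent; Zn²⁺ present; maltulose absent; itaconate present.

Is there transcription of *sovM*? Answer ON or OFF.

Maltulose is absent, so SovR is active.
With repressor SovR bound, *quvC* is not transcribed.
So QuvC is not produced.
RudZ is produced constitutively and is active.
MoO₄²⁻ is absent, so MibY is inactive.
Turanose is absent, so UlmM is inactive.
No activator is available at the *vorT* promoter, so *vorT* is not transcribed.
So VorT is not produced.
Required activator VorT is absent, so *purX* is not transcribed.
So PurX is not produced.
Itaconate is present, so OrvQ is inactive.
With no repressor bound, *sovM* is transcribed.

ON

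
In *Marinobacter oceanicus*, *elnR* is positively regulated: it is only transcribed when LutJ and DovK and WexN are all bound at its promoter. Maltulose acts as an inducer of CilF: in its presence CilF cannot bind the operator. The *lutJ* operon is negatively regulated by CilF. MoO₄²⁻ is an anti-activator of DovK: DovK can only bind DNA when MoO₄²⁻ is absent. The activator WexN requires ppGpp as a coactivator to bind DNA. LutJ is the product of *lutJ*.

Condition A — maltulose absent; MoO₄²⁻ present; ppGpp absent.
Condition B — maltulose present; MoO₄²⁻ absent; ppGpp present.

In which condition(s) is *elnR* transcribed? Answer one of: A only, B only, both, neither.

Condition A:
Maltulose is absent, so CilF is active.
With repressor CilF bound, *lutJ* is not transcribed.
So LutJ is not produced.
MoO₄²⁻ is present, so DovK is inactive.
ppGpp is absent, so WexN is inactive.
Required activator LutJ is absent, so *elnR* is not transcribed.
→ *elnR* is OFF in A.
Condition B:
Maltulose is present, so CilF is inactive.
With no repressor bound, *lutJ* is transcribed.
So LutJ is produced and active.
MoO₄²⁻ is absent, so DovK is active.
ppGpp is present, so WexN is active.
No repressor is bound and LutJ and DovK and WexN are active, so *elnR* is transcribed.
→ *elnR* is ON in B.

B only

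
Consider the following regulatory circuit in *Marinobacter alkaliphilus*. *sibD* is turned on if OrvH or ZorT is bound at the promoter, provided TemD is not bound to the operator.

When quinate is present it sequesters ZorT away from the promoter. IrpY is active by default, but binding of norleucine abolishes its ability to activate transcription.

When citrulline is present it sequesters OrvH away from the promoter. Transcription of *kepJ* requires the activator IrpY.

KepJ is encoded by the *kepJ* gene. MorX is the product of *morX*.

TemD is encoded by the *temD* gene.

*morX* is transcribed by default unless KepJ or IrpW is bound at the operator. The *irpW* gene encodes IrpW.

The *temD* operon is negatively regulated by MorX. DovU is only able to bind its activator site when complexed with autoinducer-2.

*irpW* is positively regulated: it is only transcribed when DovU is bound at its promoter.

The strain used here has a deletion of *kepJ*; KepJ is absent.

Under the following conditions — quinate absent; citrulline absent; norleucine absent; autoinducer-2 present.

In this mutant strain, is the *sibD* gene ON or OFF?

Citrulline is absent, so OrvH is active.
Quinate is absent, so ZorT is active.
KepJ is non-functional in this strain, so it has no effect.
Autoinducer-2 is present, so DovU is active.
No repressor is bound and DovU is active, so *irpW* is transcribed.
So IrpW is produced and active.
With repressor IrpW bound, *morX* is not transcribed.
So MorX is not produced.
With no repressor bound, *temD* is transcribed.
So TemD is produced and active.
With repressor TemD bound, *sibD* is not transcribed.

OFF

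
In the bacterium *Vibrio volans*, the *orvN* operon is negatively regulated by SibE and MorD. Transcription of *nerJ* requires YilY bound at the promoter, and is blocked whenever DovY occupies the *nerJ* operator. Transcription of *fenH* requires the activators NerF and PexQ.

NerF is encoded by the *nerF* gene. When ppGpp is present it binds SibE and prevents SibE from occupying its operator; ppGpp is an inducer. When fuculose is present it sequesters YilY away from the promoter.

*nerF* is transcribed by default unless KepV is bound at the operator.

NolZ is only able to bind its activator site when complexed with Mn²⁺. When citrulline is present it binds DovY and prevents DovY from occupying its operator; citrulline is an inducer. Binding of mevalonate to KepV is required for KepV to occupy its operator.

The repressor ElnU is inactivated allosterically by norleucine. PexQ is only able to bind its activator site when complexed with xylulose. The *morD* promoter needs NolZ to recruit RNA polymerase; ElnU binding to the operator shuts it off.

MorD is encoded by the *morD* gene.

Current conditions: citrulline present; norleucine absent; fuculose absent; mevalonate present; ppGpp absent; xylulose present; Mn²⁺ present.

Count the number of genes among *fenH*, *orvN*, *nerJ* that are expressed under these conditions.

Mevalonate is present, so KepV is active.
With repressor KepV bound, *nerF* is not transcribed.
So NerF is not produced.
Xylulose is present, so PexQ is active.
Required activator NerF is absent, so *fenH* is not transcribed.
→ *fenH* is OFF.
ppGpp is absent, so SibE is active.
Mn²⁺ is present, so NolZ is active.
Norleucine is absent, so ElnU is active.
With repressor ElnU bound, *morD* is not transcribed.
So MorD is not produced.
With repressor SibE bound, *orvN* is not transcribed.
→ *orvN* is OFF.
Fuculose is absent, so YilY is active.
Citrulline is present, so DovY is inactive.
No repressor is bound and YilY is active, so *nerJ* is transcribed.
→ *nerJ* is ON.
1 of the 3 genes is transcribed.

1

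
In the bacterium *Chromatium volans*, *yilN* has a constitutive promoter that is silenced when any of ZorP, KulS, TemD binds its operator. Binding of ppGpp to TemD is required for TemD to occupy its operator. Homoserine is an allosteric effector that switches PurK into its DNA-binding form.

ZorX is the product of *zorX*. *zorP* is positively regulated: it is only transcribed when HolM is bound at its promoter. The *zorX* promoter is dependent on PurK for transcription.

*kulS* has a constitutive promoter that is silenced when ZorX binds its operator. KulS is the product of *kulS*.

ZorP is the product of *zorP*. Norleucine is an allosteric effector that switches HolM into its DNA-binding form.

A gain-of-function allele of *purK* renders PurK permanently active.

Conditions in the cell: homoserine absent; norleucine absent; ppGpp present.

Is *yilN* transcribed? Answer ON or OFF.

OFF

Norleucine is absent, so HolM is inactive.
Required activator HolM is absent, so *zorP* is not transcribed.
So ZorP is not produced.
PurK is constitutively active in this strain.
No repressor is bound and PurK is active, so *zorX* is transcribed.
So ZorX is produced and active.
With repressor ZorX bound, *kulS* is not transcribed.
So KulS is not produced.
ppGpp is present, so TemD is active.
With repressor TemD bound, *yilN* is not transcribed.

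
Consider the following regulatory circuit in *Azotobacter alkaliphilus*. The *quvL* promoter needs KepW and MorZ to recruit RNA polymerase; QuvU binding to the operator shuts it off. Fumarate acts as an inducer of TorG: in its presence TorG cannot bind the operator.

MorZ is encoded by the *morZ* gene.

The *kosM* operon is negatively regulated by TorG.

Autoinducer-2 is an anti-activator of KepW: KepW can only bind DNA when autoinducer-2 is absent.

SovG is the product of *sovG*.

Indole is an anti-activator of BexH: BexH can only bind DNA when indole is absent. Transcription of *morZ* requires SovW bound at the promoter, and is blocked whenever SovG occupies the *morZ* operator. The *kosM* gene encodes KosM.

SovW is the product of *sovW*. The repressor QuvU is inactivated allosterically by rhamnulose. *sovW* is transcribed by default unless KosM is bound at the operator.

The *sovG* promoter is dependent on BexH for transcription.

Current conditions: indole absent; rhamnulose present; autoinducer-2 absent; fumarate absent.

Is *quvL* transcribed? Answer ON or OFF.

Autoinducer-2 is absent, so KepW is active.
Indole is absent, so BexH is active.
No repressor is bound and BexH is active, so *sovG* is transcribed.
So SovG is produced and active.
Fumarate is absent, so TorG is active.
With repressor TorG bound, *kosM* is not transcribed.
So KosM is not produced.
With no repressor bound, *sovW* is transcribed.
So SovW is produced and active.
With repressor SovG bound, *morZ* is not transcribed.
So MorZ is not produced.
Rhamnulose is present, so QuvU is inactive.
Required activator MorZ is absent, so *quvL* is not transcribed.

OFF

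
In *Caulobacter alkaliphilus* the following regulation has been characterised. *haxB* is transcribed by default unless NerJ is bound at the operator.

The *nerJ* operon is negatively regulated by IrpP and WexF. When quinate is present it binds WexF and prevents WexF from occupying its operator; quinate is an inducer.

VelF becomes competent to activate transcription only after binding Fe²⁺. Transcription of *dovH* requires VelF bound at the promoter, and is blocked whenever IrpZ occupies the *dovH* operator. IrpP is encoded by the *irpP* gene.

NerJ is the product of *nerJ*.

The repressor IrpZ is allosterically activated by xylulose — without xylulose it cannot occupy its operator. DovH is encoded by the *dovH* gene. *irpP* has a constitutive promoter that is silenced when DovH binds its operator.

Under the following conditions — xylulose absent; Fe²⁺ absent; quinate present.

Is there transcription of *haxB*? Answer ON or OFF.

ON

Xylulose is absent, so IrpZ is inactive.
Fe²⁺ is absent, so VelF is inactive.
Required activator VelF is absent, so *dovH* is not transcribed.
So DovH is not produced.
With no repressor bound, *irpP* is transcribed.
So IrpP is produced and active.
Quinate is present, so WexF is inactive.
With repressor IrpP bound, *nerJ* is not transcribed.
So NerJ is not produced.
With no repressor bound, *haxB* is transcribed.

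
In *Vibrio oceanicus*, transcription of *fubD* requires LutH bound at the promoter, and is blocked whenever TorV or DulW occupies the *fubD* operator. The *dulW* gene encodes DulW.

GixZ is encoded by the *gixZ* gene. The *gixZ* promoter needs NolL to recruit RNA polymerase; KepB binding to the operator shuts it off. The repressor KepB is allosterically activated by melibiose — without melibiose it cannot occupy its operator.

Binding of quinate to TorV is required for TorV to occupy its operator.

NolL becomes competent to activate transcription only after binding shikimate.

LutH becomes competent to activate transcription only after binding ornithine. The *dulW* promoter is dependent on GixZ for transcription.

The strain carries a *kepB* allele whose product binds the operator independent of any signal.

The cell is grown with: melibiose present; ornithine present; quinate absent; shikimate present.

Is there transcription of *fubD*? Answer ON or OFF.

ON

Ornithine is present, so LutH is active.
Quinate is absent, so TorV is inactive.
Shikimate is present, so NolL is active.
KepB is constitutively active in this strain.
With repressor KepB bound, *gixZ* is not transcribed.
So GixZ is not produced.
Required activator GixZ is absent, so *dulW* is not transcribed.
So DulW is not produced.
No repressor is bound and LutH is active, so *fubD* is transcribed.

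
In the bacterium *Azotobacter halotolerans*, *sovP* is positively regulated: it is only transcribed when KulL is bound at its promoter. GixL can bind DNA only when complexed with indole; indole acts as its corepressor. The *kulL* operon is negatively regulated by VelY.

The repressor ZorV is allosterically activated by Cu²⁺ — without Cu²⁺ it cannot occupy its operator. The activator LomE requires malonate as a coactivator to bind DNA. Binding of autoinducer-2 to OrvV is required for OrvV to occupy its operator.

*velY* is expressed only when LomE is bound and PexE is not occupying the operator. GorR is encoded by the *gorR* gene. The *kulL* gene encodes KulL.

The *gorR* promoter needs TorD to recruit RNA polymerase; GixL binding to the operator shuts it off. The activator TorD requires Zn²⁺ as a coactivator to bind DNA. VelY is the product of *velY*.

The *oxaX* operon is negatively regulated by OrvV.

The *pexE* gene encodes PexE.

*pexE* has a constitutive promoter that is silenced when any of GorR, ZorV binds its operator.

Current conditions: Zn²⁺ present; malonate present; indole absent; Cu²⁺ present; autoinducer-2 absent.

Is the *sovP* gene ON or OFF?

OFF

Indole is absent, so GixL is inactive.
Zn²⁺ is present, so TorD is active.
No repressor is bound and TorD is active, so *gorR* is transcribed.
So GorR is produced and active.
Cu²⁺ is present, so ZorV is active.
With repressor GorR bound, *pexE* is not transcribed.
So PexE is not produced.
Malonate is present, so LomE is active.
No repressor is bound and LomE is active, so *velY* is transcribed.
So VelY is produced and active.
With repressor VelY bound, *kulL* is not transcribed.
So KulL is not produced.
Required activator KulL is absent, so *sovP* is not transcribed.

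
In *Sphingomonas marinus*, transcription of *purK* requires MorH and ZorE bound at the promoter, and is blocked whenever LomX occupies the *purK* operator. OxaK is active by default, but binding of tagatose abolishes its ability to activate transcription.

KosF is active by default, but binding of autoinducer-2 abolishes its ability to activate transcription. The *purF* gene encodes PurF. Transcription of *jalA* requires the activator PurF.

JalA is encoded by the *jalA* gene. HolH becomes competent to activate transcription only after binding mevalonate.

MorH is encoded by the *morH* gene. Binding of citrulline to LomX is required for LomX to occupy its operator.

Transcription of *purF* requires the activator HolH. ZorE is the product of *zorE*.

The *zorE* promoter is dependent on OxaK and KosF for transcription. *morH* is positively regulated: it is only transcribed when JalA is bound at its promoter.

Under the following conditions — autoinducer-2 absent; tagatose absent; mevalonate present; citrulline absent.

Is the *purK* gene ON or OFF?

ON

Mevalonate is present, so HolH is active.
No repressor is bound and HolH is active, so *purF* is transcribed.
So PurF is produced and active.
No repressor is bound and PurF is active, so *jalA* is transcribed.
So JalA is produced and active.
No repressor is bound and JalA is active, so *morH* is transcribed.
So MorH is produced and active.
Citrulline is absent, so LomX is inactive.
Tagatose is absent, so OxaK is active.
Autoinducer-2 is absent, so KosF is active.
No repressor is bound and OxaK and KosF are active, so *zorE* is transcribed.
So ZorE is produced and active.
No repressor is bound and MorH and ZorE are active, so *purK* is transcribed.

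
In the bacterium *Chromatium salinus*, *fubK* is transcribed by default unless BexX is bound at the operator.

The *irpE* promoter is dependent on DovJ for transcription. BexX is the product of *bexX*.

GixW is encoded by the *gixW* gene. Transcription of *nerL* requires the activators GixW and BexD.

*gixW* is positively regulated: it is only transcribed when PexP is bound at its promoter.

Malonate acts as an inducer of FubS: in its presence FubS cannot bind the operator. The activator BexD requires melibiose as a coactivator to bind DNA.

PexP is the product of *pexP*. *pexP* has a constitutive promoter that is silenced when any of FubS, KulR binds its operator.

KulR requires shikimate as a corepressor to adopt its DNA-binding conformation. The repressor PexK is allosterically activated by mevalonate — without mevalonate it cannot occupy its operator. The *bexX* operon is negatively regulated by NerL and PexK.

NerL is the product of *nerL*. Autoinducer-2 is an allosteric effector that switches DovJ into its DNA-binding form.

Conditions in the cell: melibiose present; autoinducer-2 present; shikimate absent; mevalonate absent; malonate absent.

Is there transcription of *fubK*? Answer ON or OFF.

Malonate is absent, so FubS is active.
Shikimate is absent, so KulR is inactive.
With repressor FubS bound, *pexP* is not transcribed.
So PexP is not produced.
Required activator PexP is absent, so *gixW* is not transcribed.
So GixW is not produced.
Melibiose is present, so BexD is active.
Required activator GixW is absent, so *nerL* is not transcribed.
So NerL is not produced.
Mevalonate is absent, so PexK is inactive.
With no repressor bound, *bexX* is transcribed.
So BexX is produced and active.
With repressor BexX bound, *fubK* is not transcribed.

OFF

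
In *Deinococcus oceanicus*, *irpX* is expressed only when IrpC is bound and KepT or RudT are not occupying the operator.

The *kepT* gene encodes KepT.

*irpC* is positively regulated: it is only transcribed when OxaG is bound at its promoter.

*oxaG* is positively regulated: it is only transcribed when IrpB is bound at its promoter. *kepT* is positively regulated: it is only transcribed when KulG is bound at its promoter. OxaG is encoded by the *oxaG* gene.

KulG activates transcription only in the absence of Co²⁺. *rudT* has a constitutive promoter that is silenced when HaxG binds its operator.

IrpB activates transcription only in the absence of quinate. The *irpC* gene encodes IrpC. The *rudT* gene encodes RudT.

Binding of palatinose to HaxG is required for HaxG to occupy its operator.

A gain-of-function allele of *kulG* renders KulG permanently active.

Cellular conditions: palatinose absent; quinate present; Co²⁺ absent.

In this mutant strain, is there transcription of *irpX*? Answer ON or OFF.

OFF

Quinate is present, so IrpB is inactive.
Required activator IrpB is absent, so *oxaG* is not transcribed.
So OxaG is not produced.
Required activator OxaG is absent, so *irpC* is not transcribed.
So IrpC is not produced.
KulG is constitutively active in this strain.
No repressor is bound and KulG is active, so *kepT* is transcribed.
So KepT is produced and active.
Palatinose is absent, so HaxG is inactive.
With no repressor bound, *rudT* is transcribed.
So RudT is produced and active.
With repressor KepT bound, *irpX* is not transcribed.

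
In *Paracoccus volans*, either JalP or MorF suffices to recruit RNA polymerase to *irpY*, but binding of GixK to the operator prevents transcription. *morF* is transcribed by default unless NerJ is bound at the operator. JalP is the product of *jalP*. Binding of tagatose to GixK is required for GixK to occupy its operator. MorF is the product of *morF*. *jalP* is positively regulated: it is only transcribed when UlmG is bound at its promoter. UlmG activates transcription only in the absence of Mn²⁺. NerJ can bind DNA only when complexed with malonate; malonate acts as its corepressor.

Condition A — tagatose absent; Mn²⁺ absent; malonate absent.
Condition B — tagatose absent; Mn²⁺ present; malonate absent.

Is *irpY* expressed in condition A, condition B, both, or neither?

both

Condition A:
Tagatose is absent, so GixK is inactive.
Mn²⁺ is absent, so UlmG is active.
No repressor is bound and UlmG is active, so *jalP* is transcribed.
So JalP is produced and active.
Malonate is absent, so NerJ is inactive.
With no repressor bound, *morF* is transcribed.
So MorF is produced and active.
Activator JalP is present, so *irpY* is transcribed.
→ *irpY* is ON in A.
Condition B:
Tagatose is absent, so GixK is inactive.
Mn²⁺ is present, so UlmG is inactive.
Required activator UlmG is absent, so *jalP* is not transcribed.
So JalP is not produced.
Malonate is absent, so NerJ is inactive.
With no repressor bound, *morF* is transcribed.
So MorF is produced and active.
Activator MorF is present, so *irpY* is transcribed.
→ *irpY* is ON in B.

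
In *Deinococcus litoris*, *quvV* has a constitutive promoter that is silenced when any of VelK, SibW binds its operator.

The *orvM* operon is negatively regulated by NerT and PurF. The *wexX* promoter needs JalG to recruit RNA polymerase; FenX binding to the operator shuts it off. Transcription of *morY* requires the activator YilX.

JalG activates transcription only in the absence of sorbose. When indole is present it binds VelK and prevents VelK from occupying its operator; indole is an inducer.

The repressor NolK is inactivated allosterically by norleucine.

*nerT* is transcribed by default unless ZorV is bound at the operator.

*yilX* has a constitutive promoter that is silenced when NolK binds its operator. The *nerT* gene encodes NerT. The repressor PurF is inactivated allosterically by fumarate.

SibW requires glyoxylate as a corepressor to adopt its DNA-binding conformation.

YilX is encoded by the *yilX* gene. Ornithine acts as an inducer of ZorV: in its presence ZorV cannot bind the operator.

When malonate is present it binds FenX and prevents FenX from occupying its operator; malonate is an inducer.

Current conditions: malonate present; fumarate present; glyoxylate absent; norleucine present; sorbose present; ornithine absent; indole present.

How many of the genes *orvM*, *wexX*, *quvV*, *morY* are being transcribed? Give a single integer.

3

Ornithine is absent, so ZorV is active.
With repressor ZorV bound, *nerT* is not transcribed.
So NerT is not produced.
Fumarate is present, so PurF is inactive.
With no repressor bound, *orvM* is transcribed.
→ *orvM* is ON.
Sorbose is present, so JalG is inactive.
Malonate is present, so FenX is inactive.
Required activator JalG is absent, so *wexX* is not transcribed.
→ *wexX* is OFF.
Indole is present, so VelK is inactive.
Glyoxylate is absent, so SibW is inactive.
With no repressor bound, *quvV* is transcribed.
→ *quvV* is ON.
Norleucine is present, so NolK is inactive.
With no repressor bound, *yilX* is transcribed.
So YilX is produced and active.
No repressor is bound and YilX is active, so *morY* is transcribed.
→ *morY* is ON.
3 of the 4 genes are transcribed.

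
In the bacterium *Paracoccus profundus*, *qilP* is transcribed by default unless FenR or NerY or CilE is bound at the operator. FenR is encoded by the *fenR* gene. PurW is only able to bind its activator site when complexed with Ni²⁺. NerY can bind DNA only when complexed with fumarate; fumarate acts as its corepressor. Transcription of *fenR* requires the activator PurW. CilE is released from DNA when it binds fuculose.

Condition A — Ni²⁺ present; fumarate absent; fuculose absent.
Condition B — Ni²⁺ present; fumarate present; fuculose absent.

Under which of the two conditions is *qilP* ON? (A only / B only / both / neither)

neither

Condition A:
Ni²⁺ is present, so PurW is active.
No repressor is bound and PurW is active, so *fenR* is transcribed.
So FenR is produced and active.
Fumarate is absent, so NerY is inactive.
Fuculose is absent, so CilE is active.
With repressor FenR bound, *qilP* is not transcribed.
→ *qilP* is OFF in A.
Condition B:
Ni²⁺ is present, so PurW is active.
No repressor is bound and PurW is active, so *fenR* is transcribed.
So FenR is produced and active.
Fumarate is present, so NerY is active.
Fuculose is absent, so CilE is active.
With repressor FenR bound, *qilP* is not transcribed.
→ *qilP* is OFF in B.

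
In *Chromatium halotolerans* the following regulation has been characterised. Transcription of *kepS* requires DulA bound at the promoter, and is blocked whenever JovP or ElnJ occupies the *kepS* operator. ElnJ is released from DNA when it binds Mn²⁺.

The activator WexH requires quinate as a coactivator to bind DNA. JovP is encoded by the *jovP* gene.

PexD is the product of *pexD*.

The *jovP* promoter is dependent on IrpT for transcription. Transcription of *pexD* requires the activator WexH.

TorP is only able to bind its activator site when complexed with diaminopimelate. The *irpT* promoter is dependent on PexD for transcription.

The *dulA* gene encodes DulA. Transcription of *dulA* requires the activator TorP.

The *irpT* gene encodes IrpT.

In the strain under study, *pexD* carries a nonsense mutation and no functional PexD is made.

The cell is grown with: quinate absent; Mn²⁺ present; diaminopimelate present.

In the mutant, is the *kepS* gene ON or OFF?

PexD is non-functional in this strain, so it has no effect.
Required activator PexD is absent, so *irpT* is not transcribed.
So IrpT is not produced.
Required activator IrpT is absent, so *jovP* is not transcribed.
So JovP is not produced.
Diaminopimelate is present, so TorP is active.
No repressor is bound and TorP is active, so *dulA* is transcribed.
So DulA is produced and active.
Mn²⁺ is present, so ElnJ is inactive.
No repressor is bound and DulA is active, so *kepS* is transcribed.

ON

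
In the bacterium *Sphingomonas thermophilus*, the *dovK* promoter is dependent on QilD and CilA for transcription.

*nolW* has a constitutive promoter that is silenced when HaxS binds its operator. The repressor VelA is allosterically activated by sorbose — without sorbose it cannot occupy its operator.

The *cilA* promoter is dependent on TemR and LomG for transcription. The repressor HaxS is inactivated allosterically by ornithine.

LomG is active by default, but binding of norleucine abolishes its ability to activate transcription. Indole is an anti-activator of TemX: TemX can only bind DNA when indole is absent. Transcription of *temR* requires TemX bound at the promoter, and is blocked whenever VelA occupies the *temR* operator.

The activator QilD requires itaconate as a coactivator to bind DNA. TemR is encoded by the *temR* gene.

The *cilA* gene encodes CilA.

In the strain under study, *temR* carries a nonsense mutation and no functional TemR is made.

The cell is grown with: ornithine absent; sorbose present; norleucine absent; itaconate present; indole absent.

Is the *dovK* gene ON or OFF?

OFF

Itaconate is present, so QilD is active.
TemR is non-functional in this strain, so it has no effect.
Norleucine is absent, so LomG is active.
Required activator TemR is absent, so *cilA* is not transcribed.
So CilA is not produced.
Required activator CilA is absent, so *dovK* is not transcribed.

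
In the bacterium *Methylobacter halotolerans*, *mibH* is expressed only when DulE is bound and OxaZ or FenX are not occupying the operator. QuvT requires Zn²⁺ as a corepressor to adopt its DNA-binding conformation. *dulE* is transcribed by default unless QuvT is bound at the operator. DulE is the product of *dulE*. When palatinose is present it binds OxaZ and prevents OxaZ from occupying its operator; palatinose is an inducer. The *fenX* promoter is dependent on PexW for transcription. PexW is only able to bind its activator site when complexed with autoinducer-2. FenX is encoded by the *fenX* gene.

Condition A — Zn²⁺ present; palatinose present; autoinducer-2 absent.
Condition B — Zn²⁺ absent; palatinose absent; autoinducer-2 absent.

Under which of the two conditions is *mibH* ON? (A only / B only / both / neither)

neither

Condition A:
Zn²⁺ is present, so QuvT is active.
With repressor QuvT bound, *dulE* is not transcribed.
So DulE is not produced.
Palatinose is present, so OxaZ is inactive.
Autoinducer-2 is absent, so PexW is inactive.
Required activator PexW is absent, so *fenX* is not transcribed.
So FenX is not produced.
Required activator DulE is absent, so *mibH* is not transcribed.
→ *mibH* is OFF in A.
Condition B:
Zn²⁺ is absent, so QuvT is inactive.
With no repressor bound, *dulE* is transcribed.
So DulE is produced and active.
Palatinose is absent, so OxaZ is active.
Autoinducer-2 is absent, so PexW is inactive.
Required activator PexW is absent, so *fenX* is not transcribed.
So FenX is not produced.
With repressor OxaZ bound, *mibH* is not transcribed.
→ *mibH* is OFF in B.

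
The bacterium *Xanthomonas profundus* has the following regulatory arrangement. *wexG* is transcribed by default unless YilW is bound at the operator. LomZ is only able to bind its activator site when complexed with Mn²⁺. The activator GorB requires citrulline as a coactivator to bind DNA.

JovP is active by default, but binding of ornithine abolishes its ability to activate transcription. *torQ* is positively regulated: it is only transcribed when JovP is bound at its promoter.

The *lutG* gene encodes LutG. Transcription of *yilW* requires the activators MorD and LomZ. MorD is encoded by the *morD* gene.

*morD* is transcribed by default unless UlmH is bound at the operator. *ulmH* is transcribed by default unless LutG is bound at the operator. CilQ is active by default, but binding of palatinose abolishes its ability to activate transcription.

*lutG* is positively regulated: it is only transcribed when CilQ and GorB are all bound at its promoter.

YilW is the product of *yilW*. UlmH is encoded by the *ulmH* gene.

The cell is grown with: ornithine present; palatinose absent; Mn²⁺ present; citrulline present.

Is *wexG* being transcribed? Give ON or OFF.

Palatinose is absent, so CilQ is active.
Citrulline is present, so GorB is active.
No repressor is bound and CilQ and GorB are active, so *lutG* is transcribed.
So LutG is produced and active.
With repressor LutG bound, *ulmH* is not transcribed.
So UlmH is not produced.
With no repressor bound, *morD* is transcribed.
So MorD is produced and active.
Mn²⁺ is present, so LomZ is active.
No repressor is bound and MorD and LomZ are active, so *yilW* is transcribed.
So YilW is produced and active.
With repressor YilW bound, *wexG* is not transcribed.

OFF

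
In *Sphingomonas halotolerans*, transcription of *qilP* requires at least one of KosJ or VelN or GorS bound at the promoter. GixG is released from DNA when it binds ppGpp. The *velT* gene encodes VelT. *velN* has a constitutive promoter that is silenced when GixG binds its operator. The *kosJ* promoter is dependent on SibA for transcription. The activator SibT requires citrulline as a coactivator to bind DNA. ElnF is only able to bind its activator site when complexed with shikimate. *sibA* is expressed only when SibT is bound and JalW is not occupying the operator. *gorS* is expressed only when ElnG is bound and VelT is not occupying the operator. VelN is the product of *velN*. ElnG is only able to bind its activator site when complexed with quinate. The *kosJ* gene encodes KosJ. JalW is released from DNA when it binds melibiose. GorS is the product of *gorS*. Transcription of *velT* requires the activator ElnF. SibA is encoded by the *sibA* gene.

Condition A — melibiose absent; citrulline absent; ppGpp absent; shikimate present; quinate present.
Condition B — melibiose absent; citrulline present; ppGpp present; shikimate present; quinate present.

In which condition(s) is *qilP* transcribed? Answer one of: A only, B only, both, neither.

Condition A:
Melibiose is absent, so JalW is active.
Citrulline is absent, so SibT is inactive.
With repressor JalW bound, *sibA* is not transcribed.
So SibA is not produced.
Required activator SibA is absent, so *kosJ* is not transcribed.
So KosJ is not produced.
ppGpp is absent, so GixG is active.
With repressor GixG bound, *velN* is not transcribed.
So VelN is not produced.
Shikimate is present, so ElnF is active.
No repressor is bound and ElnF is active, so *velT* is transcribed.
So VelT is produced and active.
Quinate is present, so ElnG is active.
With repressor VelT bound, *gorS* is not transcribed.
So GorS is not produced.
No activator is available at the *qilP* promoter, so *qilP* is not transcribed.
→ *qilP* is OFF in A.
Condition B:
Melibiose is absent, so JalW is active.
Citrulline is present, so SibT is active.
With repressor JalW bound, *sibA* is not transcribed.
So SibA is not produced.
Required activator SibA is absent, so *kosJ* is not transcribed.
So KosJ is not produced.
ppGpp is present, so GixG is inactive.
With no repressor bound, *velN* is transcribed.
So VelN is produced and active.
Shikimate is present, so ElnF is active.
No repressor is bound and ElnF is active, so *velT* is transcribed.
So VelT is produced and active.
Quinate is present, so ElnG is active.
With repressor VelT bound, *gorS* is not transcribed.
So GorS is not produced.
Activator VelN is present, so *qilP* is transcribed.
→ *qilP* is ON in B.

B only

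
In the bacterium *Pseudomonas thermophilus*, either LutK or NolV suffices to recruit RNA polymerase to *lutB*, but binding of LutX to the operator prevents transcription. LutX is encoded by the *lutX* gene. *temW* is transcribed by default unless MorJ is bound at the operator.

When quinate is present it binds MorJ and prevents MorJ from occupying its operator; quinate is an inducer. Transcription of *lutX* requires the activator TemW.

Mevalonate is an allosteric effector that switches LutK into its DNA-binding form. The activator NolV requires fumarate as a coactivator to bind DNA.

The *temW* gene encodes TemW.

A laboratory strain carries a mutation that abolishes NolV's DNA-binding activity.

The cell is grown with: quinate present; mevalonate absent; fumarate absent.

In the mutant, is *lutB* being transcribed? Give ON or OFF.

OFF

Quinate is present, so MorJ is inactive.
With no repressor bound, *temW* is transcribed.
So TemW is produced and active.
No repressor is bound and TemW is active, so *lutX* is transcribed.
So LutX is produced and active.
Mevalonate is absent, so LutK is inactive.
NolV is non-functional in this strain, so it has no effect.
With repressor LutX bound, *lutB* is not transcribed.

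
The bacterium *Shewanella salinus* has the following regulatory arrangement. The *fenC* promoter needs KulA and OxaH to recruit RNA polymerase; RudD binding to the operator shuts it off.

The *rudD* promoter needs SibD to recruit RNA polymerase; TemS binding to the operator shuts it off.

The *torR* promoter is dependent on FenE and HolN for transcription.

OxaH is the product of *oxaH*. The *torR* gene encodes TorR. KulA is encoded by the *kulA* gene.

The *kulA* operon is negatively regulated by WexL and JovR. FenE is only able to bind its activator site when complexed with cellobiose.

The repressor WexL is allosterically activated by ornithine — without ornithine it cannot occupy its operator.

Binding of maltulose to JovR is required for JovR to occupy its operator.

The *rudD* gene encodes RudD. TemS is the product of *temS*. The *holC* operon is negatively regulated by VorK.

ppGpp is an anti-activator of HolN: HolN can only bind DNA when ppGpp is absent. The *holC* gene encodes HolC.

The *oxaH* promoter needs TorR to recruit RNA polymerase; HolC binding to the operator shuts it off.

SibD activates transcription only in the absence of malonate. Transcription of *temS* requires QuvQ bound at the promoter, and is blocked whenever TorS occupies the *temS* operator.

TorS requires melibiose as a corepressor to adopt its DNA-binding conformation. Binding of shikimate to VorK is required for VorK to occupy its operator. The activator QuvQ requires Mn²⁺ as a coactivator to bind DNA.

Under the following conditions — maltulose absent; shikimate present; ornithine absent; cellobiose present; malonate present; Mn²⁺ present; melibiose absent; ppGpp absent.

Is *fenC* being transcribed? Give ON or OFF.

Ornithine is absent, so WexL is inactive.
Maltulose is absent, so JovR is inactive.
With no repressor bound, *kulA* is transcribed.
So KulA is produced and active.
Shikimate is present, so VorK is active.
With repressor VorK bound, *holC* is not transcribed.
So HolC is not produced.
Cellobiose is present, so FenE is active.
ppGpp is absent, so HolN is active.
No repressor is bound and FenE and HolN are active, so *torR* is transcribed.
So TorR is produced and active.
No repressor is bound and TorR is active, so *oxaH* is transcribed.
So OxaH is produced and active.
Mn²⁺ is present, so QuvQ is active.
Melibiose is absent, so TorS is inactive.
No repressor is bound and QuvQ is active, so *temS* is transcribed.
So TemS is produced and active.
Malonate is present, so SibD is inactive.
With repressor TemS bound, *rudD* is not transcribed.
So RudD is not produced.
No repressor is bound and KulA and OxaH are active, so *fenC* is transcribed.

ON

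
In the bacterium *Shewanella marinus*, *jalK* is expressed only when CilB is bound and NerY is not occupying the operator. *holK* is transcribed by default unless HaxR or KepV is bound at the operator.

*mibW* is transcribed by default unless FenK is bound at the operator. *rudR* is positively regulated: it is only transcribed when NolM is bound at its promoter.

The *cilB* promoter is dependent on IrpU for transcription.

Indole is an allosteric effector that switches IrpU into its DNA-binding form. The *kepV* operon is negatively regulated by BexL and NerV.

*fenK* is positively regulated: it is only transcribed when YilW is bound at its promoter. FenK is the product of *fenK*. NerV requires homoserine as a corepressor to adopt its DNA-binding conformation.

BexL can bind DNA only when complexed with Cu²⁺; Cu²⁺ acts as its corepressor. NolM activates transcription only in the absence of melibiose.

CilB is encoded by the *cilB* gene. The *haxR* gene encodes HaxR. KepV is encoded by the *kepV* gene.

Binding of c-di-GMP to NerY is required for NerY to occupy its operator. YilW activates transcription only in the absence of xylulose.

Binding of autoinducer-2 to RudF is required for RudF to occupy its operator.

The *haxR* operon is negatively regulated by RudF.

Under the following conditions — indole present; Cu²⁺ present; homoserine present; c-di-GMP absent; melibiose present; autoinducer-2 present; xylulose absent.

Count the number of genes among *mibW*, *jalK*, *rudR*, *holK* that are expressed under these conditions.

Xylulose is absent, so YilW is active.
No repressor is bound and YilW is active, so *fenK* is transcribed.
So FenK is produced and active.
With repressor FenK bound, *mibW* is not transcribed.
→ *mibW* is OFF.
c-di-GMP is absent, so NerY is inactive.
Indole is present, so IrpU is active.
No repressor is bound and IrpU is active, so *cilB* is transcribed.
So CilB is produced and active.
No repressor is bound and CilB is active, so *jalK* is transcribed.
→ *jalK* is ON.
Melibiose is present, so NolM is inactive.
Required activator NolM is absent, so *rudR* is not transcribed.
→ *rudR* is OFF.
Autoinducer-2 is present, so RudF is active.
With repressor RudF bound, *haxR* is not transcribed.
So HaxR is not produced.
Cu²⁺ is present, so BexL is active.
Homoserine is present, so NerV is active.
With repressor BexL bound, *kepV* is not transcribed.
So KepV is not produced.
With no repressor bound, *holK* is transcribed.
→ *holK* is ON.
2 of the 4 genes are transcribed.

2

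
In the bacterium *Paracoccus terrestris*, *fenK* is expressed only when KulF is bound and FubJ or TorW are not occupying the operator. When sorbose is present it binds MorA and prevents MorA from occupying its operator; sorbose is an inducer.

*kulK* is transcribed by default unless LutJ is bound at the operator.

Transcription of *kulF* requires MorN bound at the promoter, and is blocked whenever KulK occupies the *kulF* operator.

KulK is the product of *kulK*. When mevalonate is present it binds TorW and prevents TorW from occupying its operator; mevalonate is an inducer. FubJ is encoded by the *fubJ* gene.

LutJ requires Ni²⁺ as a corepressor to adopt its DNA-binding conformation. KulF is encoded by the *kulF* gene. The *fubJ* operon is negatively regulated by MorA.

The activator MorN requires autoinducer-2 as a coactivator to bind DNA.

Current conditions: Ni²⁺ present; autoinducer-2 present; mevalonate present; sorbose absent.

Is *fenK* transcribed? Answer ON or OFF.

ON

Sorbose is absent, so MorA is active.
With repressor MorA bound, *fubJ* is not transcribed.
So FubJ is not produced.
Ni²⁺ is present, so LutJ is active.
With repressor LutJ bound, *kulK* is not transcribed.
So KulK is not produced.
Autoinducer-2 is present, so MorN is active.
No repressor is bound and MorN is active, so *kulF* is transcribed.
So KulF is produced and active.
Mevalonate is present, so TorW is inactive.
No repressor is bound and KulF is active, so *fenK* is transcribed.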